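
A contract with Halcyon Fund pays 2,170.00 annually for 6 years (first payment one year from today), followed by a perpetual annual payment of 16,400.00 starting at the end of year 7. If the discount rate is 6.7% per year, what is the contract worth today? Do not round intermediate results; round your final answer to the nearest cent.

176315.49

PV of 6-year annuity: 2,170.00 × [1 − (1+0.067)^−6] / 0.067 = 10439.88469
Perpetuity value at year 6: 16,400.00 / 0.067 = 244776.11940
PV of perpetuity: 244776.11940 / (1+0.067)^6 = 165875.60841
Total PV = 10439.88469 + 165875.60841 = 176315.49309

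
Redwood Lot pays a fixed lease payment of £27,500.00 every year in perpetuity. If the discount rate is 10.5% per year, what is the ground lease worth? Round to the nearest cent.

£261904.76

Level perpetuity: PV = C / r = £27,500.00 / 0.105 = £261,904.76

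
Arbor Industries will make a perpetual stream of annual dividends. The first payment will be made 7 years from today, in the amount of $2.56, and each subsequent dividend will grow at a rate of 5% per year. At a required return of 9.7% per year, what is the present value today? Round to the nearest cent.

Value at end of year 6: C₁ / (r − g) = $2.56 / (0.097 − 0.05) = $54.4681
Discount to today: PV = $54.4681 / (1 + 0.097)^6 = $54.4681 / 1.742769 = $31.25

$31.25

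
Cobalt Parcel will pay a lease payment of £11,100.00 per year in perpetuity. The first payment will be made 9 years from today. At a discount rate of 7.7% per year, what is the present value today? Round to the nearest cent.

£79635.48

Value at end of year 8: C / r = £11,100.00 / 0.077 = £144,155.8442
Discount to today: PV = £144,155.8442 / (1 + 0.077)^8 = £144,155.8442 / 1.810196 = £79,635.48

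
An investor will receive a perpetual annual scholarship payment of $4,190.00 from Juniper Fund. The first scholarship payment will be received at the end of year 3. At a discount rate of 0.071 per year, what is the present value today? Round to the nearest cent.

$51448.98

Value at end of year 2: C / r = $4,190.00 / 0.071 = $59,014.0845
Discount to today: PV = $59,014.0845 / (1 + 0.071)^2 = $59,014.0845 / 1.147041 = $51,448.98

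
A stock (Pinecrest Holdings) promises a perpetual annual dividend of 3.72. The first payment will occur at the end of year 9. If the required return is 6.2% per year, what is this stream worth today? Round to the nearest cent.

37.08

Value at end of year 8: C / r = 3.72 / 0.062 = 60.0000
Discount to today: PV = 60.0000 / (1 + 0.062)^8 = 60.0000 / 1.618066 = 37.08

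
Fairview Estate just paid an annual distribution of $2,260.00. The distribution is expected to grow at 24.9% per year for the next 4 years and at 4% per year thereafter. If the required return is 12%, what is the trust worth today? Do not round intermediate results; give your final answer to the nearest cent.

$57399.59

D_1 = 2822.74000
D_2 = 3525.60226
D_3 = 4403.47722
D_4 = 5499.94305
Terminal value at year 4: TV = D_4×(1+g_2)/(r−g_2) = 5719.94077/0.08 = 71499.25967
P_0 = D_1/(1+r)^1 + D_2/(1+r)^2 + D_3/(1+r)^3 + D_4/(1+r)^4 + TV/(1+r)^4
    = 2520.30357 + 2810.58854 + 3134.30811 + 3495.31324 + 45439.07211 = 57399.58557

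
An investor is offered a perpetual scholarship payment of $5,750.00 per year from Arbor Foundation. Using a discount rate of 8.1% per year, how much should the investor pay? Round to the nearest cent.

$70987.65

Level perpetuity: PV = C / r = $5,750.00 / 0.081 = $70,987.65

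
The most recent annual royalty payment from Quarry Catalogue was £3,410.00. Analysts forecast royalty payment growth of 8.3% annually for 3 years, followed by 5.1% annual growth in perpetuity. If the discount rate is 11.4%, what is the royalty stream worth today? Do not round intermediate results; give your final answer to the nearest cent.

£61940.39

D_1 = 3693.03000
D_2 = 3999.55149
D_3 = 4331.51426
Terminal value at year 3: TV = D_3×(1+g_2)/(r−g_2) = 4552.42149/0.063 = 72260.65859
P_0 = D_1/(1+r)^1 + D_2/(1+r)^2 + D_3/(1+r)^3 + TV/(1+r)^3
    = 3315.10772 + 3222.85607 + 3133.17156 + 52269.25895 = 61940.39431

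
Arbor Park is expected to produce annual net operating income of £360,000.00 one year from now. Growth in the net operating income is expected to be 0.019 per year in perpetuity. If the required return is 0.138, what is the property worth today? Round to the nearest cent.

Growing perpetuity: P = D₁ / (r − g) = £360,000.0000 / (0.138 − 0.019) = £3,025,210.08

£3025210.08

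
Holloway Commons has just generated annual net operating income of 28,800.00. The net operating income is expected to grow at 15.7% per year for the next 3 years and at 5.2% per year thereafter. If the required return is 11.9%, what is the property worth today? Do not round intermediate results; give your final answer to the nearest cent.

592256.15

D_1 = 33321.60000
D_2 = 38553.09120
D_3 = 44605.92652
Terminal value at year 3: TV = D_3×(1+g_2)/(r−g_2) = 46925.43470/0.067 = 700379.62235
P_0 = D_1/(1+r)^1 + D_2/(1+r)^2 + D_3/(1+r)^3 + TV/(1+r)^3
    = 29778.01609 + 30789.24451 + 31834.81314 + 499854.08093 = 592256.15467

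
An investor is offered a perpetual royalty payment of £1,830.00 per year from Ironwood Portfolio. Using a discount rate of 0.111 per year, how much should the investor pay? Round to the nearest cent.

£16486.49

Level perpetuity: PV = C / r = £1,830.00 / 0.111 = £16,486.49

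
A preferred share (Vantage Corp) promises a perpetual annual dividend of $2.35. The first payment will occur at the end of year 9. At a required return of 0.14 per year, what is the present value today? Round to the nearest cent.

Value at end of year 8: C / r = $2.35 / 0.14 = $16.7857
Discount to today: PV = $16.7857 / (1 + 0.14)^8 = $16.7857 / 2.852586 = $5.88

$5.88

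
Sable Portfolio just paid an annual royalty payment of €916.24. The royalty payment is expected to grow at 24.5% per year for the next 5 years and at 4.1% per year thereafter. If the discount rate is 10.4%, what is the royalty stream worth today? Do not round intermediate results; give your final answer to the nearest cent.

€34278.99

D_1 = 1140.71880
D_2 = 1420.19491
D_3 = 1768.14266
D_4 = 2201.33761
D_5 = 2740.66532
Terminal value at year 5: TV = D_5×(1+g_2)/(r−g_2) = 2853.03260/0.063 = 45286.23177
P_0 = D_1/(1+r)^1 + D_2/(1+r)^2 + D_3/(1+r)^3 + D_4/(1+r)^4 + D_5/(1+r)^5 + TV/(1+r)^5
    = 1033.25978 + 1165.22503 + 1314.04453 + 1481.87087 + 1671.13155 + 27613.45938 = 34278.99113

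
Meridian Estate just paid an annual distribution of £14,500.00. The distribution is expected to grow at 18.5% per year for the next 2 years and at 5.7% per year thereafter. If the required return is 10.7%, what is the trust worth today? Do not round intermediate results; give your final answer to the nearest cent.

D_1 = 17182.50000
D_2 = 20361.26250
Terminal value at year 2: TV = D_2×(1+g_2)/(r−g_2) = 21521.85446/0.05 = 430437.08925
P_0 = D_1/(1+r)^1 + D_2/(1+r)^2 + TV/(1+r)^2
    = 15521.68022 + 16615.34874 + 351248.47240 = 383385.50136

£383385.50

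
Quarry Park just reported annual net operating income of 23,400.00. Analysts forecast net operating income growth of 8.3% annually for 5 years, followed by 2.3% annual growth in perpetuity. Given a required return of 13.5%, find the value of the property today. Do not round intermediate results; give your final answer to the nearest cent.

D_1 = 25342.20000
D_2 = 27445.60260
D_3 = 29723.58762
D_4 = 32190.64539
D_5 = 34862.46896
Terminal value at year 5: TV = D_5×(1+g_2)/(r−g_2) = 35664.30574/0.112 = 318431.30126
P_0 = D_1/(1+r)^1 + D_2/(1+r)^2 + D_3/(1+r)^3 + D_4/(1+r)^4 + D_5/(1+r)^5 + TV/(1+r)^5
    = 22327.92952 + 21304.97592 + 20328.88891 + 19397.52132 + 18508.82430 + 169058.27914 = 270926.41910

270926.42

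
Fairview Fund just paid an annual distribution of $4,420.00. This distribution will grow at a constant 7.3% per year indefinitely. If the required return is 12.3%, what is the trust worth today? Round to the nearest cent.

$94853.20

D₁ = D₀ × (1 + g) = $4,420.00 × 1.073 = $4,742.6600
Growing perpetuity: P = D₁ / (r − g) = $4,742.6600 / (0.123 − 0.073) = $94,853.20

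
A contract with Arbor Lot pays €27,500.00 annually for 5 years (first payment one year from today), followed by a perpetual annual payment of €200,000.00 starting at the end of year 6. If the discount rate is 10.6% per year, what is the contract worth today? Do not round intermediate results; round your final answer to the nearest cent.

PV of 5-year annuity: €27,500.00 × [1 − (1+0.106)^−5] / 0.106 = 102668.20896
Perpetuity value at year 5: €200,000.00 / 0.106 = 1886792.45283
PV of perpetuity: 1886792.45283 / (1+0.106)^5 = 1140114.56952
Total PV = 102668.20896 + 1140114.56952 = 1242782.77847

€1242782.78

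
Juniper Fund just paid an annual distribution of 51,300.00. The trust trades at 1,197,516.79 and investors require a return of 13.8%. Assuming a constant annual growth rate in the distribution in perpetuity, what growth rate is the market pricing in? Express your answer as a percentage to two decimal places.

P = D₀(1+g)/(r−g) ⇒ P(r−g) = D₀(1+g) ⇒ g(P+D₀) = P·r − D₀
g = (P·r − D₀)/(P + D₀) = (1,197,516.79×0.138 − 51,300.00) / (1,197,516.79 + 51,300.00) = 0.091252

9.13%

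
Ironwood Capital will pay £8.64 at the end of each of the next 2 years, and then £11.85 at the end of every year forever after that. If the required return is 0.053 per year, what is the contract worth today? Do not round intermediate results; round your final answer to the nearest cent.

£217.64

PV of 2-year annuity: £8.64 × [1 − (1+0.053)^−2] / 0.053 = 15.99727
Perpetuity value at year 2: £11.85 / 0.053 = 223.58491
PV of perpetuity: 223.58491 / (1+0.053)^2 = 201.64420
Total PV = 15.99727 + 201.64420 = 217.64147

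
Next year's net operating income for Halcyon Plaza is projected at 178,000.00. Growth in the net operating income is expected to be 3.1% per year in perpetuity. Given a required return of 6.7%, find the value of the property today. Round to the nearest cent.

4944444.44

Growing perpetuity: P = D₁ / (r − g) = 178,000.0000 / (0.067 − 0.031) = 4,944,444.44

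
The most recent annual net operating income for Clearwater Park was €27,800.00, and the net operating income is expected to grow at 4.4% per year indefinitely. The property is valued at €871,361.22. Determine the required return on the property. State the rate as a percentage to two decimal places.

D₁ = €27,800.00 × 1.044 = €29,023.2000
P = D₁/(r − g) ⇒ r = D₁/P + g = €29,023.2000/€871,361.22 + 0.044 = 0.033308 + 0.044 = 0.077308

7.73%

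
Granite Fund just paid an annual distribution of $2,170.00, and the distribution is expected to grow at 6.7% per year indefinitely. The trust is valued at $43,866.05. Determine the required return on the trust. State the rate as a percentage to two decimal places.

D₁ = $2,170.00 × 1.067 = $2,315.3900
P = D₁/(r − g) ⇒ r = D₁/P + g = $2,315.3900/$43,866.05 + 0.067 = 0.052783 + 0.067 = 0.119783

11.98%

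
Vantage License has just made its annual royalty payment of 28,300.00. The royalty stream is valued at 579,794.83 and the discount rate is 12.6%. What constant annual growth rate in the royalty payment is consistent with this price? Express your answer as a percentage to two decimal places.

7.36%

P = D₀(1+g)/(r−g) ⇒ P(r−g) = D₀(1+g) ⇒ g(P+D₀) = P·r − D₀
g = (P·r − D₀)/(P + D₀) = (579,794.83×0.126 − 28,300.00) / (579,794.83 + 28,300.00) = 0.073597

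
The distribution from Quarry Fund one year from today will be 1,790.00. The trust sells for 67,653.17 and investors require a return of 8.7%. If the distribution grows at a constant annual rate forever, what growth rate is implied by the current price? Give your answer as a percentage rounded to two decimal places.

P = D₁/(r−g) ⇒ g = r − D₁/P = 0.087 − 1,790.00/67,653.17 = 0.060542

6.05%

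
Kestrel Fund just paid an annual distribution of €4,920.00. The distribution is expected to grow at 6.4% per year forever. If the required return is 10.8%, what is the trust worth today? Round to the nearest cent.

€118974.55

D₁ = D₀ × (1 + g) = €4,920.00 × 1.064 = €5,234.8800
Growing perpetuity: P = D₁ / (r − g) = €5,234.8800 / (0.108 − 0.064) = €118,974.55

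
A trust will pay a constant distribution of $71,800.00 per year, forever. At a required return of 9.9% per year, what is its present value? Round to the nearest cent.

$725252.53

Level perpetuity: PV = C / r = $71,800.00 / 0.099 = $725,252.53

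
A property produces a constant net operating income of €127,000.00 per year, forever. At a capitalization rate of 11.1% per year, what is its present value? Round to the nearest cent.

Level perpetuity: PV = C / r = €127,000.00 / 0.111 = €1,144,144.14

€1144144.14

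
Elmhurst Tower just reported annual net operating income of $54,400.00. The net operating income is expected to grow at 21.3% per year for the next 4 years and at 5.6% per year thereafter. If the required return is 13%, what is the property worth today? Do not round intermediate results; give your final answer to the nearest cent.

D_1 = 65987.20000
D_2 = 80042.47360
D_3 = 97091.52048
D_4 = 117772.01434
Terminal value at year 4: TV = D_4×(1+g_2)/(r−g_2) = 124367.24714/0.074 = 1680638.47488
P_0 = D_1/(1+r)^1 + D_2/(1+r)^2 + D_3/(1+r)^3 + D_4/(1+r)^4 + TV/(1+r)^4
    = 58395.75221 + 62684.99773 + 67289.29402 + 72231.78199 + 1030767.05110 = 1291368.87706

$1291368.88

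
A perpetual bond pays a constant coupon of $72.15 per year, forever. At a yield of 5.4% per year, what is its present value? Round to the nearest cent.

Level perpetuity: PV = C / r = $72.15 / 0.054 = $1,336.11

$1336.11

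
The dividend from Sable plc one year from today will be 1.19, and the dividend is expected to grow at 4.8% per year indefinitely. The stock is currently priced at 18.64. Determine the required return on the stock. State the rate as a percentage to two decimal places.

11.18%

P = D₁/(r − g) ⇒ r = D₁/P + g = 1.1900/18.64 + 0.048 = 0.063841 + 0.048 = 0.111841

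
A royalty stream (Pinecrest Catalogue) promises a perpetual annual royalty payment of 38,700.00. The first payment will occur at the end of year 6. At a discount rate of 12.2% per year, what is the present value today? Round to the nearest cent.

Value at end of year 5: C / r = 38,700.00 / 0.122 = 317,213.1148
Discount to today: PV = 317,213.1148 / (1 + 0.122)^5 = 317,213.1148 / 1.778133 = 178,396.71

178396.71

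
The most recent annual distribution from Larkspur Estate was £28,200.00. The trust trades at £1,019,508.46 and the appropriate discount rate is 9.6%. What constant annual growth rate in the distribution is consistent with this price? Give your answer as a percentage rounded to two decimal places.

P = D₀(1+g)/(r−g) ⇒ P(r−g) = D₀(1+g) ⇒ g(P+D₀) = P·r − D₀
g = (P·r − D₀)/(P + D₀) = (£1,019,508.46×0.096 − £28,200.00) / (£1,019,508.46 + £28,200.00) = 0.066500

6.65%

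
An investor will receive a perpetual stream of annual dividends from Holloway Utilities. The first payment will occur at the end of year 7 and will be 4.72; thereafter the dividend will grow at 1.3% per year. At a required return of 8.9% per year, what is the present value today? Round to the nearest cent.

Value at end of year 6: C₁ / (r − g) = 4.72 / (0.089 − 0.013) = 62.1053
Discount to today: PV = 62.1053 / (1 + 0.089)^6 = 62.1053 / 1.667890 = 37.24

37.24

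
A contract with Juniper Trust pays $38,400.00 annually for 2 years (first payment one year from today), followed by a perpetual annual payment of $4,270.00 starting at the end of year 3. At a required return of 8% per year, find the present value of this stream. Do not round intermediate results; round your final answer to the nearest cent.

$114237.83

PV of 2-year annuity: $38,400.00 × [1 − (1+0.08)^−2] / 0.08 = 68477.36626
Perpetuity value at year 2: $4,270.00 / 0.08 = 53375.00000
PV of perpetuity: 53375.00000 / (1+0.08)^2 = 45760.45953
Total PV = 68477.36626 + 45760.45953 = 114237.82579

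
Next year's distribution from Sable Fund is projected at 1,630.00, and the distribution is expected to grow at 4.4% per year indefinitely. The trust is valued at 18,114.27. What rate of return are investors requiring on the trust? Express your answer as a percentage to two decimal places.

P = D₁/(r − g) ⇒ r = D₁/P + g = 1,630.0000/18,114.27 + 0.044 = 0.089984 + 0.044 = 0.133984

13.40%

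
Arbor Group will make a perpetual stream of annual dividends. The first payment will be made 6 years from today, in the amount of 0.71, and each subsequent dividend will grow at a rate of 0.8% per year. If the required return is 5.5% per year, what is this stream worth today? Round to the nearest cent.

Value at end of year 5: C₁ / (r − g) = 0.71 / (0.055 − 0.008) = 15.1064
Discount to today: PV = 15.1064 / (1 + 0.055)^5 = 15.1064 / 1.306960 = 11.56

11.56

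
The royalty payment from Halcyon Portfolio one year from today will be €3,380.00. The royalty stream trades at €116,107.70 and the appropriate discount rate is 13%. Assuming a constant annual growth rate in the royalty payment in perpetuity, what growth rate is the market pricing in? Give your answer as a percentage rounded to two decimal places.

P = D₁/(r−g) ⇒ g = r − D₁/P = 0.13 − €3,380.00/€116,107.70 = 0.100889

10.09%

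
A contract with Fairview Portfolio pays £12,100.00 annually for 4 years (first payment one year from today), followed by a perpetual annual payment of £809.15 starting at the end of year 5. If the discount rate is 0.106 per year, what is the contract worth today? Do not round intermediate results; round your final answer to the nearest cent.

PV of 4-year annuity: £12,100.00 × [1 − (1+0.106)^−4] / 0.106 = 37862.45721
Perpetuity value at year 4: £809.15 / 0.106 = 7633.49057
PV of perpetuity: 7633.49057 / (1+0.106)^4 = 5101.55608
Total PV = 37862.45721 + 5101.55608 = 42964.01329

£42964.01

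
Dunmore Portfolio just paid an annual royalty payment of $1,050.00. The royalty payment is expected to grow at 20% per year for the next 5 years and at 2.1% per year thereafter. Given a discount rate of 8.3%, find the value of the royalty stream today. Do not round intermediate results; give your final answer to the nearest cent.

$36096.69

D_1 = 1260.00000
D_2 = 1512.00000
D_3 = 1814.40000
D_4 = 2177.28000
D_5 = 2612.73600
Terminal value at year 5: TV = D_5×(1+g_2)/(r−g_2) = 2667.60346/0.062 = 43025.86219
P_0 = D_1/(1+r)^1 + D_2/(1+r)^2 + D_3/(1+r)^3 + D_4/(1+r)^4 + D_5/(1+r)^5 + TV/(1+r)^5
    = 1163.43490 + 1289.12455 + 1428.39285 + 1582.70676 + 1753.69170 + 28879.34233 = 36096.69308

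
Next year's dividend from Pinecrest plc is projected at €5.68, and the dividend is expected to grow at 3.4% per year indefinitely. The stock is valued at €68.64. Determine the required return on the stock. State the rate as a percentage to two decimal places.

11.68%

P = D₁/(r − g) ⇒ r = D₁/P + g = €5.6800/€68.64 + 0.034 = 0.082751 + 0.034 = 0.116751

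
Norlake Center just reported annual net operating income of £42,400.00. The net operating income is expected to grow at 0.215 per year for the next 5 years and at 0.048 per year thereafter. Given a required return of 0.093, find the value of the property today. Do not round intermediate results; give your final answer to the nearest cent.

£1970561.53

D_1 = 51516.00000
D_2 = 62591.94000
D_3 = 76049.20710
D_4 = 92399.78663
D_5 = 112265.74075
Terminal value at year 5: TV = D_5×(1+g_2)/(r−g_2) = 117654.49631/0.045 = 2614544.36238
P_0 = D_1/(1+r)^1 + D_2/(1+r)^2 + D_3/(1+r)^3 + D_4/(1+r)^4 + D_5/(1+r)^5 + TV/(1+r)^5
    = 47132.66240 + 52393.58171 + 58241.72167 + 64742.62747 + 71969.16045 + 1676081.78124 = 1970561.53494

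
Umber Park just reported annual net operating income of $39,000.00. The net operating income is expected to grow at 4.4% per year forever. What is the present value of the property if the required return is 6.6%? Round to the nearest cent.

D₁ = D₀ × (1 + g) = $39,000.00 × 1.044 = $40,716.0000
Growing perpetuity: P = D₁ / (r − g) = $40,716.0000 / (0.066 − 0.044) = $1,850,727.27

$1850727.27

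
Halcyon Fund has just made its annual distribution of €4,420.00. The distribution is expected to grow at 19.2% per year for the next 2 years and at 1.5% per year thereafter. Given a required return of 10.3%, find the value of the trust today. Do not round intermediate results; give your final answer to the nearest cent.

D_1 = 5268.64000
D_2 = 6280.21888
Terminal value at year 2: TV = D_2×(1+g_2)/(r−g_2) = 6374.42216/0.088 = 72436.61549
P_0 = D_1/(1+r)^1 + D_2/(1+r)^2 + TV/(1+r)^2
    = 4776.64551 + 5162.06840 + 59539.76626 = 69478.48018

€69478.48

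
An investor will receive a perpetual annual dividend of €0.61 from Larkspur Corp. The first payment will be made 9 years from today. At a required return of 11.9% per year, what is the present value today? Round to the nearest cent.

Value at end of year 8: C / r = €0.61 / 0.119 = €5.1261
Discount to today: PV = €5.1261 / (1 + 0.119)^8 = €5.1261 / 2.458333 = €2.09

€2.09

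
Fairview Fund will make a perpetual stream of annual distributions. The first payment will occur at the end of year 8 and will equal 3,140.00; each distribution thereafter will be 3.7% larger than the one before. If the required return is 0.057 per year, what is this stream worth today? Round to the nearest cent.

Value at end of year 7: C₁ / (r − g) = 3,140.00 / (0.057 − 0.037) = 157,000.0000
Discount to today: PV = 157,000.0000 / (1 + 0.057)^7 = 157,000.0000 / 1.474093 = 106,506.16

106506.16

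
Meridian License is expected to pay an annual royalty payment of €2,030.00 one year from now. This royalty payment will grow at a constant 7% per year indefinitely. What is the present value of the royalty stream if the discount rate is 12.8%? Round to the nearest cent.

Growing perpetuity: P = D₁ / (r − g) = €2,030.0000 / (0.128 − 0.07) = €35,000.00

€35000.00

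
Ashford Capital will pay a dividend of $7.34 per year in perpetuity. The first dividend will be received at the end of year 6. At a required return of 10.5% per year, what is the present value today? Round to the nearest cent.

$42.43

Value at end of year 5: C / r = $7.34 / 0.105 = $69.9048
Discount to today: PV = $69.9048 / (1 + 0.105)^5 = $69.9048 / 1.647447 = $42.43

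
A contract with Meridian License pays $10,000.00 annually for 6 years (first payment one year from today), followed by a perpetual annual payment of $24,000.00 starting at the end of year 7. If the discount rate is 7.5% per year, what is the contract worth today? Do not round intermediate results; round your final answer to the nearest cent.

$254286.15

PV of 6-year annuity: $10,000.00 × [1 − (1+0.075)^−6] / 0.075 = 46938.46420
Perpetuity value at year 6: $24,000.00 / 0.075 = 320000.00000
PV of perpetuity: 320000.00000 / (1+0.075)^6 = 207347.68591
Total PV = 46938.46420 + 207347.68591 = 254286.15011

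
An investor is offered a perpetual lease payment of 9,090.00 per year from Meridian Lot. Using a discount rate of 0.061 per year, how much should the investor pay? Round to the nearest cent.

Level perpetuity: PV = C / r = 9,090.00 / 0.061 = 149,016.39

149016.39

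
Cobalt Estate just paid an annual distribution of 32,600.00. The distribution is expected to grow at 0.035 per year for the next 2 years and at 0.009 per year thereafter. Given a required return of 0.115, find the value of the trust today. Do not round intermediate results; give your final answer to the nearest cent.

D_1 = 33741.00000
D_2 = 34921.93500
Terminal value at year 2: TV = D_2×(1+g_2)/(r−g_2) = 35236.23241/0.106 = 332417.28693
P_0 = D_1/(1+r)^1 + D_2/(1+r)^2 + TV/(1+r)^2
    = 30260.98655 + 28089.79469 + 267383.04565 = 325733.82689

325733.83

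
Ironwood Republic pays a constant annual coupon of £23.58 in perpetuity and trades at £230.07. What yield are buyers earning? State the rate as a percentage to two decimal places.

10.25%

P = C/r ⇒ r = C/P = £23.58/£230.07 = 0.102491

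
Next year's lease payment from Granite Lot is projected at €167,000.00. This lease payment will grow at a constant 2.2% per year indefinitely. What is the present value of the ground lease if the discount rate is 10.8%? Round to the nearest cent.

Growing perpetuity: P = D₁ / (r − g) = €167,000.0000 / (0.108 − 0.022) = €1,941,860.47

€1941860.47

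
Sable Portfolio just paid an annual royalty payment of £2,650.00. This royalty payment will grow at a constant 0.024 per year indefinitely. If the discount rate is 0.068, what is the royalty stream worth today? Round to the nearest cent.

D₁ = D₀ × (1 + g) = £2,650.00 × 1.024 = £2,713.6000
Growing perpetuity: P = D₁ / (r − g) = £2,713.6000 / (0.068 − 0.024) = £61,672.73

£61672.73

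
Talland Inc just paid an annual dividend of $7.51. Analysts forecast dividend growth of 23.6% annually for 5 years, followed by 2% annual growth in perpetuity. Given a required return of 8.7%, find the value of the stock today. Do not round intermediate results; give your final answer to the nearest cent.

D_1 = 9.28236
D_2 = 11.47300
D_3 = 14.18062
D_4 = 17.52725
D_5 = 21.66368
Terminal value at year 5: TV = D_5×(1+g_2)/(r−g_2) = 22.09696/0.067 = 329.80532
P_0 = D_1/(1+r)^1 + D_2/(1+r)^2 + D_3/(1+r)^3 + D_4/(1+r)^4 + D_5/(1+r)^5 + TV/(1+r)^5
    = 8.53943 + 9.70997 + 11.04096 + 12.55439 + 14.27528 + 217.32513 = 273.44515

$273.45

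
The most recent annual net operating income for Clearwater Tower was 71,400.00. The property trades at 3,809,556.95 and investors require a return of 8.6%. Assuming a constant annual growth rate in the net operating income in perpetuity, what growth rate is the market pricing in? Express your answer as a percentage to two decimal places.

P = D₀(1+g)/(r−g) ⇒ P(r−g) = D₀(1+g) ⇒ g(P+D₀) = P·r − D₀
g = (P·r − D₀)/(P + D₀) = (3,809,556.95×0.086 − 71,400.00) / (3,809,556.95 + 71,400.00) = 0.066020

6.60%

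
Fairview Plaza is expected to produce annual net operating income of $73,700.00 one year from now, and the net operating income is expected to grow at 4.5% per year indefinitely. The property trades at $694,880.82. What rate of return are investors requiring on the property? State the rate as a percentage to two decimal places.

P = D₁/(r − g) ⇒ r = D₁/P + g = $73,700.0000/$694,880.82 + 0.045 = 0.106061 + 0.045 = 0.151061

15.11%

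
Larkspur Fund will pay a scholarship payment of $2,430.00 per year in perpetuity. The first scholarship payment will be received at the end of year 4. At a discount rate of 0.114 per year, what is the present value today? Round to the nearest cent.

$15418.63

Value at end of year 3: C / r = $2,430.00 / 0.114 = $21,315.7895
Discount to today: PV = $21,315.7895 / (1 + 0.114)^3 = $21,315.7895 / 1.382470 = $15,418.63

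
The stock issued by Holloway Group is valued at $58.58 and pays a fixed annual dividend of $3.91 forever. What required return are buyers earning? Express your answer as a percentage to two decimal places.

6.67%

P = C/r ⇒ r = C/P = $3.91/$58.58 = 0.066746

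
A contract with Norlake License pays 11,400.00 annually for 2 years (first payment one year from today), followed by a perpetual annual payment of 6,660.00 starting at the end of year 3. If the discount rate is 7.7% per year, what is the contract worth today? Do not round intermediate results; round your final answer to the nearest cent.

PV of 2-year annuity: 11,400.00 × [1 − (1+0.077)^−2] / 0.077 = 20413.14598
Perpetuity value at year 2: 6,660.00 / 0.077 = 86493.50649
PV of perpetuity: 86493.50649 / (1+0.077)^2 = 74567.93174
Total PV = 20413.14598 + 74567.93174 = 94981.07772

94981.08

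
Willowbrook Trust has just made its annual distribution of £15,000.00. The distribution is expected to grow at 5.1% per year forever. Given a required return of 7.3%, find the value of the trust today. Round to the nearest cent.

£716590.91

D₁ = D₀ × (1 + g) = £15,000.00 × 1.051 = £15,765.0000
Growing perpetuity: P = D₁ / (r − g) = £15,765.0000 / (0.073 − 0.051) = £716,590.91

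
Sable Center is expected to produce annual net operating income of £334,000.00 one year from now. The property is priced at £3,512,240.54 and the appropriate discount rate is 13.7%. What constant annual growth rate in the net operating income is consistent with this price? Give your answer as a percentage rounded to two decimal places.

4.19%

P = D₁/(r−g) ⇒ g = r − D₁/P = 0.137 − £334,000.00/£3,512,240.54 = 0.041904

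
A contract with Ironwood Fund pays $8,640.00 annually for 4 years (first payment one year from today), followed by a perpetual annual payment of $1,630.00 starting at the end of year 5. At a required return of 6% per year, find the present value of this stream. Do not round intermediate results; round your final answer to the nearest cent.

$51457.06

PV of 4-year annuity: $8,640.00 × [1 − (1+0.06)^−4] / 0.06 = 29938.51249
Perpetuity value at year 4: $1,630.00 / 0.06 = 27166.66667
PV of perpetuity: 27166.66667 / (1+0.06)^4 = 21518.54452
Total PV = 29938.51249 + 21518.54452 = 51457.05701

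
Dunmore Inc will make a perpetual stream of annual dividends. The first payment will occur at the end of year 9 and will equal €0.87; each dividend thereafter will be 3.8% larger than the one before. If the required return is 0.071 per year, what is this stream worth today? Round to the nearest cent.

Value at end of year 8: C₁ / (r − g) = €0.87 / (0.071 − 0.038) = €26.3636
Discount to today: PV = €26.3636 / (1 + 0.071)^8 = €26.3636 / 1.731075 = €15.23

€15.23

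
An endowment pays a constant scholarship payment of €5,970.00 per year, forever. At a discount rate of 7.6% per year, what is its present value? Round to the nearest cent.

€78552.63

Level perpetuity: PV = C / r = €5,970.00 / 0.076 = €78,552.63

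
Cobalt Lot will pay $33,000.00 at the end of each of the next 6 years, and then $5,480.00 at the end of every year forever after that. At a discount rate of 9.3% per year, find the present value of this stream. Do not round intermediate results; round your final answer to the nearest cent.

PV of 6-year annuity: $33,000.00 × [1 − (1+0.093)^−6] / 0.093 = 146720.52953
Perpetuity value at year 6: $5,480.00 / 0.093 = 58924.73118
PV of perpetuity: 58924.73118 / (1+0.093)^6 = 34560.23113
Total PV = 146720.52953 + 34560.23113 = 181280.76066

$181280.76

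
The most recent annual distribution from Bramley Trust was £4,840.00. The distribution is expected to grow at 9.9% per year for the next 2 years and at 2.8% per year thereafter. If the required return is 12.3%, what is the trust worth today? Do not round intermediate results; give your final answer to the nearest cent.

D_1 = 5319.16000
D_2 = 5845.75684
Terminal value at year 2: TV = D_2×(1+g_2)/(r−g_2) = 6009.43803/0.095 = 63257.24244
P_0 = D_1/(1+r)^1 + D_2/(1+r)^2 + TV/(1+r)^2
    = 4736.56278 + 4635.33615 + 50159.21641 = 59531.11534

£59531.12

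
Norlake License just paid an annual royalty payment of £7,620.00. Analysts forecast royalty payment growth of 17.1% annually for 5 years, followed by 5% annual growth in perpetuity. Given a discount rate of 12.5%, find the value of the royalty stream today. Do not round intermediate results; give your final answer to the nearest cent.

D_1 = 8923.02000
D_2 = 10448.85642
D_3 = 12235.61087
D_4 = 14327.90033
D_5 = 16777.97128
Terminal value at year 5: TV = D_5×(1+g_2)/(r−g_2) = 17616.86985/0.075 = 234891.59795
P_0 = D_1/(1+r)^1 + D_2/(1+r)^2 + D_3/(1+r)^3 + D_4/(1+r)^4 + D_5/(1+r)^5 + TV/(1+r)^5
    = 7931.57333 + 8255.88655 + 8593.46058 + 8944.83764 + 9310.58211 + 130348.14953 = 173384.48975

£173384.49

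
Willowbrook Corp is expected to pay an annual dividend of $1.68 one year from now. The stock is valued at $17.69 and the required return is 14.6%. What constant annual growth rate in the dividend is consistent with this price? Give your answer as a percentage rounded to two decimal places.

P = D₁/(r−g) ⇒ g = r − D₁/P = 0.146 − $1.68/$17.69 = 0.051031

5.10%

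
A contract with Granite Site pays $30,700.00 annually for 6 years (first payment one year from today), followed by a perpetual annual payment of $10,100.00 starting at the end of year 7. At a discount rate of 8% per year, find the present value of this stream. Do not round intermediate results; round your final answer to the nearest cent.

$221481.32

PV of 6-year annuity: $30,700.00 × [1 − (1+0.08)^−6] / 0.08 = 141922.40568
Perpetuity value at year 6: $10,100.00 / 0.08 = 126250.00000
PV of perpetuity: 126250.00000 / (1+0.08)^6 = 79558.91539
Total PV = 141922.40568 + 79558.91539 = 221481.32108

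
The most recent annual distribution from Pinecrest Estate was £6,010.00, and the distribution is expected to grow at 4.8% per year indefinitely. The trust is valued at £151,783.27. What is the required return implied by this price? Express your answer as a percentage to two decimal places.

D₁ = £6,010.00 × 1.048 = £6,298.4800
P = D₁/(r − g) ⇒ r = D₁/P + g = £6,298.4800/£151,783.27 + 0.048 = 0.041497 + 0.048 = 0.089497

8.95%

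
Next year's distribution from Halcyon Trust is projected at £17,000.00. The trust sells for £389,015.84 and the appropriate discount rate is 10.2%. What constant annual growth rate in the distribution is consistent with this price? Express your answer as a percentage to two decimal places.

5.83%

P = D₁/(r−g) ⇒ g = r − D₁/P = 0.102 − £17,000.00/£389,015.84 = 0.058300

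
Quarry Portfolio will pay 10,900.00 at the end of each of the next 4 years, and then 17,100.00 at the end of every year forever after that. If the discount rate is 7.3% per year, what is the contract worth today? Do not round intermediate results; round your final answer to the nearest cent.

PV of 4-year annuity: 10,900.00 × [1 − (1+0.073)^−4] / 0.073 = 36671.92804
Perpetuity value at year 4: 17,100.00 / 0.073 = 234246.57534
PV of perpetuity: 234246.57534 / (1+0.073)^4 = 176715.38548
Total PV = 36671.92804 + 176715.38548 = 213387.31352

213387.31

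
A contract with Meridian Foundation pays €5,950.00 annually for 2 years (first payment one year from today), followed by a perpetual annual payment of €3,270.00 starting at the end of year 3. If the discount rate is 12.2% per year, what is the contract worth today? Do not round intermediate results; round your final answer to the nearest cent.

PV of 2-year annuity: €5,950.00 × [1 − (1+0.122)^−2] / 0.122 = 10029.43877
Perpetuity value at year 2: €3,270.00 / 0.122 = 26803.27869
PV of perpetuity: 26803.27869 / (1+0.122)^2 = 21291.30141
Total PV = 10029.43877 + 21291.30141 = 31320.74019

€31320.74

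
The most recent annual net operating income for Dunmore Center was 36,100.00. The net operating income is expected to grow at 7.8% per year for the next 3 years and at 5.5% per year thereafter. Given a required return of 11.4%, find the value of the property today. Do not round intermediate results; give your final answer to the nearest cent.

D_1 = 38915.80000
D_2 = 41951.23240
D_3 = 45223.42853
Terminal value at year 3: TV = D_3×(1+g_2)/(r−g_2) = 47710.71710/0.059 = 808656.22197
P_0 = D_1/(1+r)^1 + D_2/(1+r)^2 + D_3/(1+r)^3 + TV/(1+r)^3
    = 34933.39318 + 33804.48640 + 32712.06134 + 584936.01214 = 686385.95305

686385.95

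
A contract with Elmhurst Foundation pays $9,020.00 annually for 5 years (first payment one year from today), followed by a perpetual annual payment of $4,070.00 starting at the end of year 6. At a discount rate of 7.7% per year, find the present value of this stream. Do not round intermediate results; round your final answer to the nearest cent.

$72778.32

PV of 5-year annuity: $9,020.00 × [1 − (1+0.077)^−5] / 0.077 = 36300.81123
Perpetuity value at year 5: $4,070.00 / 0.077 = 52857.14286
PV of perpetuity: 52857.14286 / (1+0.077)^5 = 36477.50852
Total PV = 36300.81123 + 36477.50852 = 72778.31975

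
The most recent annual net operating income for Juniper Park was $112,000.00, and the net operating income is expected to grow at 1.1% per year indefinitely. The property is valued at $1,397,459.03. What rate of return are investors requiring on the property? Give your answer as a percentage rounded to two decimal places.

D₁ = $112,000.00 × 1.011 = $113,232.0000
P = D₁/(r − g) ⇒ r = D₁/P + g = $113,232.0000/$1,397,459.03 + 0.011 = 0.081027 + 0.011 = 0.092027

9.20%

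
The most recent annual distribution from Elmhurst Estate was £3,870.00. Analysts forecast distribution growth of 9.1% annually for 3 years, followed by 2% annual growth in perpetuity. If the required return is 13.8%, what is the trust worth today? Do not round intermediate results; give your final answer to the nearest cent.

£40153.68

D_1 = 4222.17000
D_2 = 4606.38747
D_3 = 5025.56873
Terminal value at year 3: TV = D_3×(1+g_2)/(r−g_2) = 5126.08010/0.118 = 43441.35682
P_0 = D_1/(1+r)^1 + D_2/(1+r)^2 + D_3/(1+r)^3 + TV/(1+r)^3
    = 3710.16696 + 3556.93511 + 3410.03181 + 29476.54618 = 40153.68006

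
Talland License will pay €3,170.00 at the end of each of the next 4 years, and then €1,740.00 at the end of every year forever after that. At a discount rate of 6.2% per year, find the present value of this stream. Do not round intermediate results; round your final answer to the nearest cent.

PV of 4-year annuity: €3,170.00 × [1 − (1+0.062)^−4] / 0.062 = 10934.26616
Perpetuity value at year 4: €1,740.00 / 0.062 = 28064.51613
PV of perpetuity: 28064.51613 / (1+0.062)^4 = 22062.74227
Total PV = 10934.26616 + 22062.74227 = 32997.00844

€32997.01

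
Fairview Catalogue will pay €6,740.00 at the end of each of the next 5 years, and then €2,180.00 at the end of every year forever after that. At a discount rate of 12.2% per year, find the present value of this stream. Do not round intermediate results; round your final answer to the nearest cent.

€34225.51

PV of 5-year annuity: €6,740.00 × [1 − (1+0.122)^−5] / 0.122 = 24176.29311
Perpetuity value at year 5: €2,180.00 / 0.122 = 17868.85246
PV of perpetuity: 17868.85246 / (1+0.122)^5 = 10049.22056
Total PV = 24176.29311 + 10049.22056 = 34225.51367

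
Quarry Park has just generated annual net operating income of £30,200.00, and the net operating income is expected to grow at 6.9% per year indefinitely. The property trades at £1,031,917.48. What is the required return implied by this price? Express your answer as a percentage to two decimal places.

10.03%

D₁ = £30,200.00 × 1.069 = £32,283.8000
P = D₁/(r − g) ⇒ r = D₁/P + g = £32,283.8000/£1,031,917.48 + 0.069 = 0.031285 + 0.069 = 0.100285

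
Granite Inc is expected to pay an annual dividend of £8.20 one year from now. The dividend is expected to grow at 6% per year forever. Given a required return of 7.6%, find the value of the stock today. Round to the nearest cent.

Growing perpetuity: P = D₁ / (r − g) = £8.2000 / (0.076 − 0.06) = £512.50

£512.50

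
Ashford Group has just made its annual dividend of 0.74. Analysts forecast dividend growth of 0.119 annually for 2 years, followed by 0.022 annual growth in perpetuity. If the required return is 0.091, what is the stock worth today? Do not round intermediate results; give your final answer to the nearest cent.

D_1 = 0.82806
D_2 = 0.92660
Terminal value at year 2: TV = D_2×(1+g_2)/(r−g_2) = 0.94698/0.069 = 13.72441
P_0 = D_1/(1+r)^1 + D_2/(1+r)^2 + TV/(1+r)^2
    = 0.75899 + 0.77847 + 11.53040 = 13.06786

13.07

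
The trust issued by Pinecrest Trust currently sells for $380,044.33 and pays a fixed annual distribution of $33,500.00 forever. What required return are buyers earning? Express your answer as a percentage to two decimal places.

P = C/r ⇒ r = C/P = $33,500.00/$380,044.33 = 0.088148

8.81%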